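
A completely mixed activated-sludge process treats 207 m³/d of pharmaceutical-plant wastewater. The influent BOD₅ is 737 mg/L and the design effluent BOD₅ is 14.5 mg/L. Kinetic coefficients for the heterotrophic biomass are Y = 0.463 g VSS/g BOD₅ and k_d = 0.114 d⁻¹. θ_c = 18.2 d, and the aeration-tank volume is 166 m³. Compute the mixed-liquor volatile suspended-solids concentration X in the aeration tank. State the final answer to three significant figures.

X ≈ 2470 mg/L

Solving the biomass balance for X: X = Y Q (S₀−S) θ_c / [V (1+k_d θ_c)] = 0.463 × 207 × (737 − 14.5) × 18.2 / [166 × (1 + 0.114 × 18.2)] = 2469 mg/L.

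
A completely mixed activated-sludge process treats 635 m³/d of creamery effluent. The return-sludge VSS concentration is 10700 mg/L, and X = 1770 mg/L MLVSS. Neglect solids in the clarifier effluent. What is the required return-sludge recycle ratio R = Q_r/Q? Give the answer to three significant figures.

R ≈ 0.198

Mass balance around the secondary clarifier (neglecting effluent solids): R = X / (X_r − X) = 1770 / (10700 − 1770) = 0.1982.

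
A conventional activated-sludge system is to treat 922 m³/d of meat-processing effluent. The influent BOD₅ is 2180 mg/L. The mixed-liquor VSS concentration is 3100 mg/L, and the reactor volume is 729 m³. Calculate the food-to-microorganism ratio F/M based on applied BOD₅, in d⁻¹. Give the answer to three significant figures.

F/M = Q·S₀ / (V·X) = 922 × 2180 / (729.0 × 3100) = 0.8894 g BOD₅·(g VSS·d)⁻¹.

F/M ≈ 0.889 d⁻¹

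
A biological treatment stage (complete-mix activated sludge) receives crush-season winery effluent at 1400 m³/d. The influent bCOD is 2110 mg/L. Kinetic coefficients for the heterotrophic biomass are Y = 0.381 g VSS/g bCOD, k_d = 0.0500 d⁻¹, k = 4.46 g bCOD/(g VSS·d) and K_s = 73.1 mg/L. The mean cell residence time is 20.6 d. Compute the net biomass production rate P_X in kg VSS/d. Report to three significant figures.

P_X ≈ 553 kg VSS/d

From the Monod/SRT balance for a CMAS, S = K_s·(1+k_d θ_c)/[θ_c·(Y k − k_d) − 1] = 73.1 × (1 + 0.0500 × 20.6) / [20.6 × (0.381 × 4.46 − 0.0500) − 1] = 148.4 / 32.97 = 4.500 mg/L.
Correct the yield for decay: Y_obs = Y/(1 + k_d θ_c) = 0.381 / (1 + 0.0500 × 20.6) = 0.381 / 2.030 = 0.1877.
Q·(S₀ − S) = 1400 × (2110 − 4.50) × 10⁻³ = 2948 kg/d removed.
P_X = Y_obs · Q(S₀ − S) = 0.1877 × 2948 = 553.2 kg VSS/d.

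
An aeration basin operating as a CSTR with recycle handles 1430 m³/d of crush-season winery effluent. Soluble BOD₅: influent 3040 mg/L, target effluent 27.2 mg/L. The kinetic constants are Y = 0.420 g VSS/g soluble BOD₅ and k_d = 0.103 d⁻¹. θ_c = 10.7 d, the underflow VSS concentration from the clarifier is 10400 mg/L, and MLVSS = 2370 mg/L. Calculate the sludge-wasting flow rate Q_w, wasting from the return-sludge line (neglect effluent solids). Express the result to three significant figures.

Rearranging the biomass balance for a CMAS with decay, V = Y·Q·ΔS·θ_c / [X·(1+k_d θ_c)] = 0.420 × 1430 × (3040 − 27.2) × 10.7 / [2370 × (1 + 0.103 × 10.7)] = 1.94×10^7 / 4982 = 3886 m³.
θ_c = V·X/(Q_w·X_r) when wasting from the recycle, so Q_w = V·X/(θ_c·X_r) = 3886 × 2370 / (10.7 × 10400) = 82.77 m³/d.

Q_w ≈ 82.8 m³/d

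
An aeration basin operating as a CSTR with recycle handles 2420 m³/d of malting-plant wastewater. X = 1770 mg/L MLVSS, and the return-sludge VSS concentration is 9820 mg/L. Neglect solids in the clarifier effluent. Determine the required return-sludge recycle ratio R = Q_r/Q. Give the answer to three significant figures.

R = Q_r/Q = X/(X_r − X) = 1770 / (9820 − 1770) = 0.2199.

R ≈ 0.220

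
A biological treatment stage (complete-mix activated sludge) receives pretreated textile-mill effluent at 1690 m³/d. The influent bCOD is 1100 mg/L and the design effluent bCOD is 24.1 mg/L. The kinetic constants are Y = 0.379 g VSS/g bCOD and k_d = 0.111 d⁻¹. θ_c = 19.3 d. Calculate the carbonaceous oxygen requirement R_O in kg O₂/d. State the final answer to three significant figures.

Y_obs = Y / (1 + k_d θ_c) = 0.379 / (1 + 0.111 × 19.3) = 0.379 / 3.142 = 0.1206.
Mass of bCOD removed per day: Q(S₀ − S) = 1690 × 1076 g/m³ = 1818 kg/d.
Biomass synthesised: P_X = Y_obs × 1818 = 219.3 kg VSS/d.
R_O = Q·ΔS − 1.42 P_X = 1818 − 311.4 = 1507 kg O₂/d.

R_O ≈ 1510 kg O₂/d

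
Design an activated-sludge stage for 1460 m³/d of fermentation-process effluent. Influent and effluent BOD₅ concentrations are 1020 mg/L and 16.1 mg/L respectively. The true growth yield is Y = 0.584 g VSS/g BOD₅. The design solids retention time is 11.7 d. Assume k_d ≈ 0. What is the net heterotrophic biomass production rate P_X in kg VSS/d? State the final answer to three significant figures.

P_X ≈ 856 kg VSS/d

No decay correction is needed, so Y_obs = Y = 0.584.
Mass of BOD₅ removed per day: Q(S₀ − S) = 1460 × 1004 g/m³ = 1466 kg/d.
So the net sludge growth is P_X = 0.5840 × 1466 = 856.0 kg VSS/d.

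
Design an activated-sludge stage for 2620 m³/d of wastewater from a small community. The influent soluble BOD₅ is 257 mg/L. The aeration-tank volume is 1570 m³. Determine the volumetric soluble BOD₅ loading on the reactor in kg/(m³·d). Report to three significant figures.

L_v ≈ 0.429 kg soluble BOD₅/(m³·d)

L_v = Q S₀ / V = 2620 × 257 × 10⁻³ / 1570 = 0.4289 kg/(m³·d).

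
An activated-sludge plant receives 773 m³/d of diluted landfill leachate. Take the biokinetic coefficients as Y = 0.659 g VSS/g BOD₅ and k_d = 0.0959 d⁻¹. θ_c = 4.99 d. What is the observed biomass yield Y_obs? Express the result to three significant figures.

Y_obs ≈ 0.446 g VSS/g BOD₅

Observed yield with endogenous decay: Y_obs = Y / (1 + k_d·θ_c) = 0.659 / (1 + 0.0959 × 4.99) = 0.659 / 1.479 = 0.4457 g VSS/g BOD₅.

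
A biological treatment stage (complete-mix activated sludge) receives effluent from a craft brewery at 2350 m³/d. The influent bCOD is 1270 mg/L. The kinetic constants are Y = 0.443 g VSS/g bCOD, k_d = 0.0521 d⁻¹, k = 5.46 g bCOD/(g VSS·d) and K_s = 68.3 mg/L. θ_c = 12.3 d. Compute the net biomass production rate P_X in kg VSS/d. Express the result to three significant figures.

Effluent substrate depends only on kinetics and SRT: S = K_s(1 + k_d θ_c) / [θ_c(Yk − k_d) − 1] = 68.3 × (1 + 0.0521 × 12.3) / [12.3 × (0.443 × 5.46 − 0.0521) − 1] = 112.1 / 28.11 = 3.987 mg/L.
Y_obs = Y / (1 + k_d θ_c) = 0.443 / (1 + 0.0521 × 12.3) = 0.443 / 1.641 = 0.2700.
Substrate removed = Q·(S₀ − S) = 2350 m³/d × (1270 − 3.99) g/m³ = 2.98×10^6 g/d = 2975 kg/d.
P_X = Y_obs · Q(S₀ − S) = 0.2700 × 2975 = 803.2 kg VSS/d.

P_X ≈ 803 kg VSS/d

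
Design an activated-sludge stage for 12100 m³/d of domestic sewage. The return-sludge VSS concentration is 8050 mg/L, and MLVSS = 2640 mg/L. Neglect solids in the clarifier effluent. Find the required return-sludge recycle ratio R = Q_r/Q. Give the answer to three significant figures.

Solids balance on the clarifier gives (1+R)X = R·X_r, so R = X/(X_r − X) = 2640 / (8050 − 2640) = 0.4880.

R ≈ 0.488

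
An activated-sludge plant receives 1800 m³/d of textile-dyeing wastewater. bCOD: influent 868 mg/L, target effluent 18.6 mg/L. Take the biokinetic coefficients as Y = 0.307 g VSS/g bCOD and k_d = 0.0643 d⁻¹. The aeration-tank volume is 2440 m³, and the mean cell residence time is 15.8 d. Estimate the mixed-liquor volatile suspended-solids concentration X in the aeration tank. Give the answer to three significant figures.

X ≈ 1510 mg/L

Solving the biomass balance for X: X = Y Q (S₀−S) θ_c / [V (1+k_d θ_c)] = 0.307 × 1800 × (868 − 18.6) × 15.8 / [2440 × (1 + 0.0643 × 15.8)] = 1508 mg/L.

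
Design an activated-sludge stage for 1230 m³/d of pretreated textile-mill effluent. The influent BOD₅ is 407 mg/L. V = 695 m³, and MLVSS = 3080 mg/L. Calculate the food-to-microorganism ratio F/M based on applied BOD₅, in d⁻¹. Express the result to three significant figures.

F/M ≈ 0.234 d⁻¹

Food-to-microorganism ratio F/M = Q S₀ / (V X) = 1230 × 407 / (695.0 × 3080) = 0.2339 d⁻¹.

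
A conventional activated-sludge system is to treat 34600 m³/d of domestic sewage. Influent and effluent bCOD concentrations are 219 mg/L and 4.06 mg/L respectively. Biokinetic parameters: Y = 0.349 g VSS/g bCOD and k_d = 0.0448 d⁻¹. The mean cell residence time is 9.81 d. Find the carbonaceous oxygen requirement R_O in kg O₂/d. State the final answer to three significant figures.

Correct the yield for decay: Y_obs = Y/(1 + k_d θ_c) = 0.349 / (1 + 0.0448 × 9.81) = 0.349 / 1.439 = 0.2424.
Mass of bCOD removed per day: Q(S₀ − S) = 34600 × 214.9 g/m³ = 7437 kg/d.
Biomass synthesised: P_X = Y_obs × 7437 = 1803 kg VSS/d.
R_O = Q·ΔS − 1.42 P_X = 7437 − 2560 = 4877 kg O₂/d.

R_O ≈ 4880 kg O₂/d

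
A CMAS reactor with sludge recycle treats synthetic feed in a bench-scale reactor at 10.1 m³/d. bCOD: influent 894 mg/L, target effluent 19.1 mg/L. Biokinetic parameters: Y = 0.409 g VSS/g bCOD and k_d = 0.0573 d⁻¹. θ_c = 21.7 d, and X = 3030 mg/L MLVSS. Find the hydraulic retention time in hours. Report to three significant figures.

From the SRT design equation V = Y Q (S₀−S) θ_c / [X (1 + k_d θ_c)] = 0.409 × 10.1 × (894 − 19.1) × 21.7 / [3030 × (1 + 0.0573 × 21.7)] = 7.84×10^4 / 6798 = 11.54 m³.
HRT = V/Q = 11.54 m³ / 10.1 m³·d⁻¹ = 1.142 d × 24 = 27.42 h.

τ ≈ 27.4 h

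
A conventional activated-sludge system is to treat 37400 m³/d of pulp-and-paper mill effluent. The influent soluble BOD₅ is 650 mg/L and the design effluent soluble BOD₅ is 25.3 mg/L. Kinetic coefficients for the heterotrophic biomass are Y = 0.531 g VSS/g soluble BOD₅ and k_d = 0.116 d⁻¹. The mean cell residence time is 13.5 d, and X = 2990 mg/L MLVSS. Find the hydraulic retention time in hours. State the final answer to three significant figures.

Rearranging the biomass balance for a CMAS with decay, V = Y·Q·ΔS·θ_c / [X·(1+k_d θ_c)] = 0.531 × 37400 × (650 − 25.3) × 13.5 / [2990 × (1 + 0.116 × 13.5)] = 1.67×10^8 / 7672 = 21829 m³.
HRT = V/Q = 21829 m³ / 37400 m³·d⁻¹ = 0.5837 d × 24 = 14.01 h.

τ ≈ 14.0 h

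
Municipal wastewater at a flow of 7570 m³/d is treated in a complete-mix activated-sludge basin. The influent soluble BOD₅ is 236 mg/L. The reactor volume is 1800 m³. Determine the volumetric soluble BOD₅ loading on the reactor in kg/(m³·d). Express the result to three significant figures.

L_v ≈ 0.993 kg soluble BOD₅/(m³·d)

Applied soluble BOD₅ load per unit volume = Q·S₀/V = (7570 × 236/1000)/1800 = 0.9925 kg soluble BOD₅·m⁻³·d⁻¹.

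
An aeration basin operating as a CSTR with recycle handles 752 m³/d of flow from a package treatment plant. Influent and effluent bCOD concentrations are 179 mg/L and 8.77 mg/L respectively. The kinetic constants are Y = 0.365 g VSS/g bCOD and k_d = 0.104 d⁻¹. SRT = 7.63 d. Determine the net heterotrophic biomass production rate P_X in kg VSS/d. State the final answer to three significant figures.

Correct the yield for decay: Y_obs = Y/(1 + k_d θ_c) = 0.365 / (1 + 0.104 × 7.63) = 0.365 / 1.794 = 0.2035.
Mass of bCOD removed per day: Q(S₀ − S) = 752 × 170.2 g/m³ = 128.0 kg/d.
So the net sludge growth is P_X = 0.2035 × 128.0 = 26.05 kg VSS/d.

P_X ≈ 26.1 kg VSS/d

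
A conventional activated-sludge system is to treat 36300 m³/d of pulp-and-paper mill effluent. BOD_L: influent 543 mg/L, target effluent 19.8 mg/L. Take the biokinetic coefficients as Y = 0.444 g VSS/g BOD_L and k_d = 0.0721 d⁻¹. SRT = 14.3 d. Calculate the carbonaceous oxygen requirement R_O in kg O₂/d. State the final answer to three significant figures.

R_O ≈ 13100 kg O₂/d

Y_obs = Y / (1 + k_d θ_c) = 0.444 / (1 + 0.0721 × 14.3) = 0.444 / 2.031 = 0.2186.
Substrate removed = Q·(S₀ − S) = 36300 m³/d × (543 − 19.8) g/m³ = 1.9×10^7 g/d = 18992 kg/d.
P_X = Y_obs·Q·(S₀ − S) = 0.2186 × 18992 = 4152 kg VSS/d.
R_O = Q·ΔS − 1.42 P_X = 18992 − 5896 = 13097 kg O₂/d.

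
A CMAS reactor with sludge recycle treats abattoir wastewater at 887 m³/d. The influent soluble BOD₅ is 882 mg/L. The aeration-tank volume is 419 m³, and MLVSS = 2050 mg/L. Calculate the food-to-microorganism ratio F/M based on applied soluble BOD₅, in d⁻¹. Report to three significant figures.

F/M = applied load / biomass = Q·S₀/(V·X) = 887 × 882 / (419.0 × 2050) = 0.9108 d⁻¹.

F/M ≈ 0.911 d⁻¹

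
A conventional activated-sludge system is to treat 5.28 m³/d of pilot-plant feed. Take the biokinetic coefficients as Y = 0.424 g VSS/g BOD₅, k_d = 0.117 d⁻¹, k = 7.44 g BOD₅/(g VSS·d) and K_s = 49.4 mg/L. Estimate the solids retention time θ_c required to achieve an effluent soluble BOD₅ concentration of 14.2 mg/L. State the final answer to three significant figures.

θ_c ≈ 1.70 d

Specific growth rate at S = 14.2 mg/L: μ = YkS/(K_s+S) = 0.424·7.44·14.2/(49.4+14.2) = 0.7043 d⁻¹.
1/θ_c = 0.7043 − 0.117 = 0.5873 d⁻¹, so θ_c = 1.703 d.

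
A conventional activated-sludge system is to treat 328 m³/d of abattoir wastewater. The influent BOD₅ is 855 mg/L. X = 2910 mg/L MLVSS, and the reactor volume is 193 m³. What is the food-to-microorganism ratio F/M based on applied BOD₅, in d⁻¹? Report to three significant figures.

Food-to-microorganism ratio F/M = Q S₀ / (V X) = 328 × 855 / (193.0 × 2910) = 0.4993 d⁻¹.

F/M ≈ 0.499 d⁻¹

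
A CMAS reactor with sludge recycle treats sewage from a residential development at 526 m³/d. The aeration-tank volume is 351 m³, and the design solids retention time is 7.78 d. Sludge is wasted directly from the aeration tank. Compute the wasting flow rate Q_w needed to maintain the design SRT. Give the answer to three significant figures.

For wasting at MLVSS concentration, Q_w = V/θ_c = 351.0/7.78 = 45.12 m³/d.

Q_w ≈ 45.1 m³/d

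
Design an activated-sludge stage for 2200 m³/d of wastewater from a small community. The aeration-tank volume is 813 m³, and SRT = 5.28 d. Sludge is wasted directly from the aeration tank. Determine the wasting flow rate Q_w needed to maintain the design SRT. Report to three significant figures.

Q_w ≈ 154 m³/d

With mixed-liquor wasting, θ_c = V/Q_w, so Q_w = V/θ_c = 813.0/5.28 = 154.0 m³/d.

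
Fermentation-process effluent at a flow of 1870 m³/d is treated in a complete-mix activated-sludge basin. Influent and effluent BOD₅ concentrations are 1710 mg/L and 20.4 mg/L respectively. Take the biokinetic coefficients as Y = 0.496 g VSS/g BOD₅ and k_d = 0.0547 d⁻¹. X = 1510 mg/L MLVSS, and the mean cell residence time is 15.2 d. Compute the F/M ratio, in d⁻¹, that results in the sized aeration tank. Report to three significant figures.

F/M ≈ 0.246 d⁻¹

From the SRT design equation V = Y Q (S₀−S) θ_c / [X (1 + k_d θ_c)] = 0.496 × 1870 × (1710 − 20.4) × 15.2 / [1510 × (1 + 0.0547 × 15.2)] = 2.38×10^7 / 2765 = 8614 m³.
F/M = applied load / biomass = Q·S₀/(V·X) = 1870 × 1710 / (8614 × 1510) = 0.2459 d⁻¹.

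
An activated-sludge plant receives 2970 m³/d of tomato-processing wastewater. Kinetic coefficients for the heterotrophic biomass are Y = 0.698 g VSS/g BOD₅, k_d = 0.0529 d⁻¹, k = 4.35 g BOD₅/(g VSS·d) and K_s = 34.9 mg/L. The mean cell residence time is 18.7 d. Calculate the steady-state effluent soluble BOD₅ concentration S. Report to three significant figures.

S ≈ 1.27 mg/L

Effluent substrate depends only on kinetics and SRT: S = K_s(1 + k_d θ_c) / [θ_c(Yk − k_d) − 1] = 34.9 × (1 + 0.0529 × 18.7) / [18.7 × (0.698 × 4.35 − 0.0529) − 1] = 69.42 / 54.79 = 1.267 mg/L.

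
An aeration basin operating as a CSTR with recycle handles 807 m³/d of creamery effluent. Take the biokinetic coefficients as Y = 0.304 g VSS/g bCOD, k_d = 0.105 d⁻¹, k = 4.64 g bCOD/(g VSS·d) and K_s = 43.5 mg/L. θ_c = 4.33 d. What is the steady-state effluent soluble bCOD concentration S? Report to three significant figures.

S ≈ 13.6 mg/L

For a completely mixed reactor with recycle the Lawrence–McCarty relation gives S = K_s·(1 + k_d·θ_c) / [θ_c·(Y·k − k_d) − 1] = 43.5 × (1 + 0.105 × 4.33) / [4.33 × (0.304 × 4.64 − 0.105) − 1] = 63.28 / 4.653 = 13.60 mg/L.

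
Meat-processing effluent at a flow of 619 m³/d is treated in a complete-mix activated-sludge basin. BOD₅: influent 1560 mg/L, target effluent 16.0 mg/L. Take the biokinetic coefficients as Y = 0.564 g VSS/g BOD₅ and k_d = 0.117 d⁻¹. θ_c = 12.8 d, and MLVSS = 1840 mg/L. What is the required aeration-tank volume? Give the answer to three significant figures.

Steady-state biomass mass balance: V·X·(1 + k_d·θ_c) = Y·Q·(S₀ − S)·θ_c, so V = 0.564 × 619 × (1560 − 16.0) × 12.8 / [1840 × (1 + 0.117 × 12.8)] = 6.9×10^6 / 4596 = 1501 m³.

V ≈ 1500 m³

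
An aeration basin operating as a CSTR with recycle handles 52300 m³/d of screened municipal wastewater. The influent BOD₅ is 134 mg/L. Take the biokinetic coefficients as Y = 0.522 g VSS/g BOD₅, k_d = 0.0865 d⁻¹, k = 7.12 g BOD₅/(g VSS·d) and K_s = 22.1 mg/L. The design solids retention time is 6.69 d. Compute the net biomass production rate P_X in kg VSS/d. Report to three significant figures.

For a completely mixed reactor with recycle the Lawrence–McCarty relation gives S = K_s·(1 + k_d·θ_c) / [θ_c·(Y·k − k_d) − 1] = 22.1 × (1 + 0.0865 × 6.69) / [6.69 × (0.522 × 7.12 − 0.0865) − 1] = 34.89 / 23.29 = 1.498 mg/L.
Y_obs = Y / (1 + k_d θ_c) = 0.522 / (1 + 0.0865 × 6.69) = 0.522 / 1.579 = 0.3307.
Substrate removed = Q·(S₀ − S) = 52300 m³/d × (134 − 1.50) g/m³ = 6.93×10^6 g/d = 6930 kg/d.
So the net sludge growth is P_X = 0.3307 × 6930 = 2291 kg VSS/d.

P_X ≈ 2290 kg VSS/d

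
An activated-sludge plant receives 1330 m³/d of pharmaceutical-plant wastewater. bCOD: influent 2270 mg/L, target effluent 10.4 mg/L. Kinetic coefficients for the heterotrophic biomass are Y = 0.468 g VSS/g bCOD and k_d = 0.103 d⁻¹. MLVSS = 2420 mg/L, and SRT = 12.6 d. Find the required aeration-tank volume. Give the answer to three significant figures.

V ≈ 3190 m³

Steady-state biomass mass balance: V·X·(1 + k_d·θ_c) = Y·Q·(S₀ − S)·θ_c, so V = 0.468 × 1330 × (2270 − 10.4) × 12.6 / [2420 × (1 + 0.103 × 12.6)] = 1.77×10^7 / 5561 = 3187 m³.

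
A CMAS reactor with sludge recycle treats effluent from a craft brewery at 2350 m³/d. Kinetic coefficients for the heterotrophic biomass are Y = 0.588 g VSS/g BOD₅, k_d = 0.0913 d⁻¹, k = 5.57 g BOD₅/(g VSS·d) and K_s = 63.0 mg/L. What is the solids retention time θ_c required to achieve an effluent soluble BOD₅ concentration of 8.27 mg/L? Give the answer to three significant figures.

θ_c ≈ 3.46 d

From 1/θ_c = Y·k·S/(K_s + S) − k_d: Y·k·S/(K_s+S) = 0.588 × 5.57 × 8.27 / (63.0 + 8.27) = 0.3800 d⁻¹.
1/θ_c = 0.3800 − 0.0913 = 0.2887 d⁻¹, so θ_c = 3.463 d.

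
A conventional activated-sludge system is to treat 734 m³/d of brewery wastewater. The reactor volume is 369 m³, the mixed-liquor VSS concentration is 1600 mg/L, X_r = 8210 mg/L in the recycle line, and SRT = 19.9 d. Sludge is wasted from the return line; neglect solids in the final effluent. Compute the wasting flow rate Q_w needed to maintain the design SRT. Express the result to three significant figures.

Q_w ≈ 3.61 m³/d

Wasting from the return line (neglecting effluent solids): Q_w = V·X / (θ_c·X_r) = 369.0 × 1600 / (19.9 × 8210) = 3.614 m³/d.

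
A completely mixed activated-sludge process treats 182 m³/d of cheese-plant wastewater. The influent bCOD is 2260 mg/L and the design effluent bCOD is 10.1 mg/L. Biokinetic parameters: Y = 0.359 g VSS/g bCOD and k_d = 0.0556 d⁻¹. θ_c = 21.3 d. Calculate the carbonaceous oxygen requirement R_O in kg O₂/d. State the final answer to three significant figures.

Observed yield with endogenous decay: Y_obs = Y / (1 + k_d·θ_c) = 0.359 / (1 + 0.0556 × 21.3) = 0.359 / 2.184 = 0.1644 g VSS/g bCOD.
ΔS = 2260 − 10.1 = 2250 mg/L, so the substrate removal rate is 182 × 2250/1000 = 409.5 kg bCOD/d.
Biomass synthesised: P_X = Y_obs × 409.5 = 67.30 kg VSS/d.
R_O = Q·(S₀ − S) − 1.42·P_X = 409.5 − 1.42 × 67.30 = 313.9 kg O₂/d.

R_O ≈ 314 kg O₂/d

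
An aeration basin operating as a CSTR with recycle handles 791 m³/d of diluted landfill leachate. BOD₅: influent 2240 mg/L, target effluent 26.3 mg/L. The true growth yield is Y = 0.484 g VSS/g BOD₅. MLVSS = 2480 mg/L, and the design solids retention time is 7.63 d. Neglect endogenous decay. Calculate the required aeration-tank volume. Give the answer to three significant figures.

V ≈ 2610 m³

Biomass mass balance (decay neglected): V·X = Y·Q·(S₀ − S)·θ_c, so V = 0.484 × 791 × (2240 − 26.3) × 7.63 / 2480 = 2607 m³.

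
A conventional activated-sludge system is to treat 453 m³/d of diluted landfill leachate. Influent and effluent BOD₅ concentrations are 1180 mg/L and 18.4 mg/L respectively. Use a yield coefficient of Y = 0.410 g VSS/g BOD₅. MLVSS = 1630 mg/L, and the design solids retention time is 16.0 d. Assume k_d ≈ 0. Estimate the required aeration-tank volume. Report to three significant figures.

With k_d = 0 the design equation reduces to V = Y Q (S₀−S) θ_c / X = 0.410 × 453 × (1180 − 18.4) × 16.0 / 1630 = 2118 m³.

V ≈ 2120 m³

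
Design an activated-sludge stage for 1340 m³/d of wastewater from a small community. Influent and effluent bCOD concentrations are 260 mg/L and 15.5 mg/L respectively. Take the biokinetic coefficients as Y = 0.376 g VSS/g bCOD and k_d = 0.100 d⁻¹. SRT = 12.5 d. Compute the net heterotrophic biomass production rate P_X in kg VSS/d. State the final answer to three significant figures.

P_X ≈ 54.8 kg VSS/d

Correct the yield for decay: Y_obs = Y/(1 + k_d θ_c) = 0.376 / (1 + 0.100 × 12.5) = 0.376 / 2.250 = 0.1671.
Substrate removed = Q·(S₀ − S) = 1340 m³/d × (260 − 15.5) g/m³ = 3.28×10^5 g/d = 327.6 kg/d.
P_X = Y_obs · Q(S₀ − S) = 0.1671 × 327.6 = 54.75 kg VSS/d.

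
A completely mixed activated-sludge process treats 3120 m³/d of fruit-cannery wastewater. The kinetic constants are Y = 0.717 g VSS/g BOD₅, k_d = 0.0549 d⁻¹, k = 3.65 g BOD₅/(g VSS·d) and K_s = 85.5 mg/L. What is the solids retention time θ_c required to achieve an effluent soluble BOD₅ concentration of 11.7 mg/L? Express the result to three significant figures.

From 1/θ_c = Y·k·S/(K_s + S) − k_d: Y·k·S/(K_s+S) = 0.717 × 3.65 × 11.7 / (85.5 + 11.7) = 0.3150 d⁻¹.
1/θ_c = 0.3150 − 0.0549 = 0.2601 d⁻¹, so θ_c = 3.844 d.

θ_c ≈ 3.84 d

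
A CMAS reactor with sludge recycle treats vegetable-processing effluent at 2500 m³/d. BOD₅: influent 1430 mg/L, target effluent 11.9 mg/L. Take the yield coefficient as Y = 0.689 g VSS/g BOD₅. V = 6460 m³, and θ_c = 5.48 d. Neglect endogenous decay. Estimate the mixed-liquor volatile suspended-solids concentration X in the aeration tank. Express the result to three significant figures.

From V·X = Y·Q·(S₀ − S)·θ_c (decay neglected): X = 0.689 × 2500 × (1430 − 11.9) × 5.48 / 6460 = 2072 mg/L.

X ≈ 2070 mg/L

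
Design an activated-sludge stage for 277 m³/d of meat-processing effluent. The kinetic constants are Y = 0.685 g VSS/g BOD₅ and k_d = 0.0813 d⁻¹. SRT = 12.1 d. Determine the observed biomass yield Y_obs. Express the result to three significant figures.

Y_obs = Y / (1 + k_d θ_c) = 0.685 / (1 + 0.0813 × 12.1) = 0.685 / 1.984 = 0.3453.

Y_obs ≈ 0.345 g VSS/g BOD₅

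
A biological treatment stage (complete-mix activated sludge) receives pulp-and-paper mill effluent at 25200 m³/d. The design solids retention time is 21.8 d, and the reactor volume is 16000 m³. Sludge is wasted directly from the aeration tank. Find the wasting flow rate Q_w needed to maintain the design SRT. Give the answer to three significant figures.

Wasting from the aeration tank: Q_w = V / θ_c = 16000 / 21.8 = 733.9 m³/d.

Q_w ≈ 734 m³/d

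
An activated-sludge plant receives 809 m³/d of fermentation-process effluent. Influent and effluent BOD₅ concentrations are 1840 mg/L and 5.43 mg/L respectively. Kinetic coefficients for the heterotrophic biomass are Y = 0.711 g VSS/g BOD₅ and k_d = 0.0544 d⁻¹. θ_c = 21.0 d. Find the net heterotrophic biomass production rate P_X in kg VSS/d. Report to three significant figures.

Observed yield with endogenous decay: Y_obs = Y / (1 + k_d·θ_c) = 0.711 / (1 + 0.0544 × 21.0) = 0.711 / 2.142 = 0.3319 g VSS/g BOD₅.
Mass of BOD₅ removed per day: Q(S₀ − S) = 809 × 1835 g/m³ = 1484 kg/d.
Net biomass production P_X = Y_obs × Q·(S₀ − S) = 0.3319 × 1484 = 492.6 kg VSS/d.

P_X ≈ 493 kg VSS/d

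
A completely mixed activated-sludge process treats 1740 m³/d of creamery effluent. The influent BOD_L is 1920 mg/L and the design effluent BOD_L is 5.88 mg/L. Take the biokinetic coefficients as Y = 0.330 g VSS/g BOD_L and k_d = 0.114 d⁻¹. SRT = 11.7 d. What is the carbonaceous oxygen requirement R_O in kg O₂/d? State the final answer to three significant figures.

Observed yield with endogenous decay: Y_obs = Y / (1 + k_d·θ_c) = 0.330 / (1 + 0.114 × 11.7) = 0.330 / 2.334 = 0.1414 g VSS/g BOD_L.
Q·(S₀ − S) = 1740 × (1920 − 5.88) × 10⁻³ = 3331 kg/d removed.
Biomass synthesised: P_X = Y_obs × 3331 = 470.9 kg VSS/d.
Carbonaceous O₂ demand = substrate oxidised − cell-mass equivalent = 3331 − 1.42 × 470.9 = 2662 kg O₂/d.

R_O ≈ 2660 kg O₂/d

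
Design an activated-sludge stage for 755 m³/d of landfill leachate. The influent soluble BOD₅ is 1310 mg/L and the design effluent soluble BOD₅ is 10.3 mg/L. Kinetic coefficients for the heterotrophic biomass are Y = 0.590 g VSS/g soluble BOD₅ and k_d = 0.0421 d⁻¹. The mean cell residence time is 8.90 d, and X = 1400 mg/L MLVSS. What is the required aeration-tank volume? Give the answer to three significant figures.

V ≈ 2680 m³

Steady-state biomass mass balance: V·X·(1 + k_d·θ_c) = Y·Q·(S₀ − S)·θ_c, so V = 0.590 × 755 × (1310 − 10.3) × 8.90 / [1400 × (1 + 0.0421 × 8.90)] = 5.15×10^6 / 1925 = 2677 m³.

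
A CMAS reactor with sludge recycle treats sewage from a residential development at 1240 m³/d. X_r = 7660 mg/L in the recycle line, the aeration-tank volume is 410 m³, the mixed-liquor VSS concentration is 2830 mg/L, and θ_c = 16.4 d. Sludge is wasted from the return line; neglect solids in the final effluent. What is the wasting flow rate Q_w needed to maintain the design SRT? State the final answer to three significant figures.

θ_c = V·X/(Q_w·X_r) when wasting from the recycle, so Q_w = V·X/(θ_c·X_r) = 410.0 × 2830 / (16.4 × 7660) = 9.236 m³/d.

Q_w ≈ 9.24 m³/d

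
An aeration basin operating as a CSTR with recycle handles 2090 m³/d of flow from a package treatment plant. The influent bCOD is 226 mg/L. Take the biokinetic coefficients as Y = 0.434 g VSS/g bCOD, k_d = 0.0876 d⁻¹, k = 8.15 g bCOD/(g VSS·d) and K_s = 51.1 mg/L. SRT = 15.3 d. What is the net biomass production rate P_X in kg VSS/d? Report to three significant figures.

From the Monod/SRT balance for a CMAS, S = K_s·(1+k_d θ_c)/[θ_c·(Y k − k_d) − 1] = 51.1 × (1 + 0.0876 × 15.3) / [15.3 × (0.434 × 8.15 − 0.0876) − 1] = 119.6 / 51.78 = 2.310 mg/L.
Observed yield with endogenous decay: Y_obs = Y / (1 + k_d·θ_c) = 0.434 / (1 + 0.0876 × 15.3) = 0.434 / 2.340 = 0.1854 g VSS/g bCOD.
Mass of bCOD removed per day: Q(S₀ − S) = 2090 × 223.7 g/m³ = 467.5 kg/d.
Net biomass production P_X = Y_obs × Q·(S₀ − S) = 0.1854 × 467.5 = 86.70 kg VSS/d.

P_X ≈ 86.7 kg VSS/d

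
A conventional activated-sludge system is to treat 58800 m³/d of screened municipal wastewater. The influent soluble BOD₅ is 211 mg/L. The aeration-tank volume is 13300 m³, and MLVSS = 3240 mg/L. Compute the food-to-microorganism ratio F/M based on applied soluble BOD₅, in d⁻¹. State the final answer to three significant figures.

Food-to-microorganism ratio F/M = Q S₀ / (V X) = 58800 × 211 / (13300 × 3240) = 0.2879 d⁻¹.

F/M ≈ 0.288 d⁻¹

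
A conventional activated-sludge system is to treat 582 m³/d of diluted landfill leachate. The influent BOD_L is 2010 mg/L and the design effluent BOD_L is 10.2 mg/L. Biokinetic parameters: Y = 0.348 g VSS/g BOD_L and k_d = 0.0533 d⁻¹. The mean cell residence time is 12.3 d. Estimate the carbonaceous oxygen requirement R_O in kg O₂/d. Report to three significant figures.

Observed yield with endogenous decay: Y_obs = Y / (1 + k_d·θ_c) = 0.348 / (1 + 0.0533 × 12.3) = 0.348 / 1.656 = 0.2102 g VSS/g BOD_L.
Q·(S₀ − S) = 582 × (2010 − 10.2) × 10⁻³ = 1164 kg/d removed.
Net sludge production P_X = 0.2102 × 1164 = 244.6 kg VSS/d.
R_O = Q·(S₀ − S) − 1.42·P_X = 1164 − 1.42 × 244.6 = 816.5 kg O₂/d.

R_O ≈ 816 kg O₂/d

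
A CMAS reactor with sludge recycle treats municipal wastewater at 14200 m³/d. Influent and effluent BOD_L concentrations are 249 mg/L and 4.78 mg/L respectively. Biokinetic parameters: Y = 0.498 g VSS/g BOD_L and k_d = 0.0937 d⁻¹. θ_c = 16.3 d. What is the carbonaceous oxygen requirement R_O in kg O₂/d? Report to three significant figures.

R_O ≈ 2500 kg O₂/d

Y_obs = Y / (1 + k_d θ_c) = 0.498 / (1 + 0.0937 × 16.3) = 0.498 / 2.527 = 0.1970.
Mass of BOD_L removed per day: Q(S₀ − S) = 14200 × 244.2 g/m³ = 3468 kg/d.
Biomass synthesised: P_X = Y_obs × 3468 = 683.3 kg VSS/d.
R_O = Q·(S₀ − S) − 1.42·P_X = 3468 − 1.42 × 683.3 = 2498 kg O₂/d.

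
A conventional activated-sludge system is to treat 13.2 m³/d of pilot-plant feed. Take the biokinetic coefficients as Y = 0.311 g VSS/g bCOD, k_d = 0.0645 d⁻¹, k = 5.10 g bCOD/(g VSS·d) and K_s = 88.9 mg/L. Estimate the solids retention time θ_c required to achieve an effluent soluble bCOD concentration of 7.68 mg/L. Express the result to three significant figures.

At the target effluent, Y k S/(K_s+S) = 0.311×5.10×7.68/96.58 = 0.1261 d⁻¹.
1/θ_c = 0.1261 − 0.0645 = 0.06163 d⁻¹, so θ_c = 16.23 d.

θ_c ≈ 16.2 d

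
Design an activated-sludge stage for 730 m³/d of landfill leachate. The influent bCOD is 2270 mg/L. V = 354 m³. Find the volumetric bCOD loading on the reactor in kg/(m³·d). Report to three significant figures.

Applied bCOD load per unit volume = Q·S₀/V = (730 × 2270/1000)/354.0 = 4.681 kg bCOD·m⁻³·d⁻¹.

L_v ≈ 4.68 kg bCOD/(m³·d)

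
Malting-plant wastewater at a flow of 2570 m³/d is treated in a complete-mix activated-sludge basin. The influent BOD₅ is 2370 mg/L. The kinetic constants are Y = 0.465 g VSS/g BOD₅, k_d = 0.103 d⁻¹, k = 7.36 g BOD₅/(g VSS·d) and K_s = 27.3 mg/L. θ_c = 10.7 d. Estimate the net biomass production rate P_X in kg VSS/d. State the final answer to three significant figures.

P_X ≈ 1350 kg VSS/d

Effluent substrate depends only on kinetics and SRT: S = K_s(1 + k_d θ_c) / [θ_c(Yk − k_d) − 1] = 27.3 × (1 + 0.103 × 10.7) / [10.7 × (0.465 × 7.36 − 0.103) − 1] = 57.39 / 34.52 = 1.663 mg/L.
Observed yield with endogenous decay: Y_obs = Y / (1 + k_d·θ_c) = 0.465 / (1 + 0.103 × 10.7) = 0.465 / 2.102 = 0.2212 g VSS/g BOD₅.
Mass of BOD₅ removed per day: Q(S₀ − S) = 2570 × 2368 g/m³ = 6087 kg/d.
Net biomass production P_X = Y_obs × Q·(S₀ − S) = 0.2212 × 6087 = 1346 kg VSS/d.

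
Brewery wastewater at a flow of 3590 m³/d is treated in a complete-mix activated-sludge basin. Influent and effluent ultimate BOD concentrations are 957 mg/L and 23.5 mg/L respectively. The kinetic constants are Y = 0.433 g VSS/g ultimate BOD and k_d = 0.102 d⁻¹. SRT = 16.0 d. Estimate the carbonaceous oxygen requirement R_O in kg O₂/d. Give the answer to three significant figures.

The observed yield is Y_obs = Y/(1 + k_d·θ_c) = 0.433 / (1 + 0.102 × 16.0) = 0.433 / 2.632 = 0.1645 g VSS per g ultimate BOD removed.
Q·(S₀ − S) = 3590 × (957 − 23.5) × 10⁻³ = 3351 kg/d removed.
Biomass synthesised: P_X = Y_obs × 3351 = 551.3 kg VSS/d.
R_O = Q·ΔS − 1.42 P_X = 3351 − 782.9 = 2568 kg O₂/d.

R_O ≈ 2570 kg O₂/d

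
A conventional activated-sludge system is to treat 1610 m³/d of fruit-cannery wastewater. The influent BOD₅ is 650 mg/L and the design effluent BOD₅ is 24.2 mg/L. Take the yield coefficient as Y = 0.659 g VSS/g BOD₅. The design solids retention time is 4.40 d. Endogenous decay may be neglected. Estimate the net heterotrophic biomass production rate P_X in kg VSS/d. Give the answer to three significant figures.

No decay correction is needed, so Y_obs = Y = 0.659.
Substrate removed = Q·(S₀ − S) = 1610 m³/d × (650 − 24.2) g/m³ = 1.01×10^6 g/d = 1008 kg/d.
P_X = Y_obs · Q(S₀ − S) = 0.6590 × 1008 = 664.0 kg VSS/d.

P_X ≈ 664 kg VSS/d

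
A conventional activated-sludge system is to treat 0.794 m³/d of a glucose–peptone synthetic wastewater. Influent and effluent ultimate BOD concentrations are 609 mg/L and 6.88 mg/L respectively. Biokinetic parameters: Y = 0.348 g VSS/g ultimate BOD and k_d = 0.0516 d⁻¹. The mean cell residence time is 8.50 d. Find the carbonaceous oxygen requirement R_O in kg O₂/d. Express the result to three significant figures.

R_O ≈ 0.314 kg O₂/d

Y_obs = Y / (1 + k_d θ_c) = 0.348 / (1 + 0.0516 × 8.50) = 0.348 / 1.439 = 0.2419.
Substrate removed = Q·(S₀ − S) = 0.794 m³/d × (609 − 6.88) g/m³ = 4.78×10^2 g/d = 0.4781 kg/d.
Biomass synthesised: P_X = Y_obs × 0.4781 = 0.1156 kg VSS/d.
Carbonaceous O₂ demand = substrate oxidised − cell-mass equivalent = 0.4781 − 1.42 × 0.1156 = 0.3139 kg O₂/d.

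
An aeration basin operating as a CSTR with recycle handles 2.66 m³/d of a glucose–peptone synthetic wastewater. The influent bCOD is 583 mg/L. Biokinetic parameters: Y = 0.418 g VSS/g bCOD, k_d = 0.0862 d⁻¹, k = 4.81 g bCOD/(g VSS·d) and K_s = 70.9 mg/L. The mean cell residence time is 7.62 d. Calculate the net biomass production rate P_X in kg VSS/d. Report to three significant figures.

P_X ≈ 0.385 kg VSS/d

For a completely mixed reactor with recycle the Lawrence–McCarty relation gives S = K_s·(1 + k_d·θ_c) / [θ_c·(Y·k − k_d) − 1] = 70.9 × (1 + 0.0862 × 7.62) / [7.62 × (0.418 × 4.81 − 0.0862) − 1] = 117.5 / 13.66 = 8.597 mg/L.
Y_obs = Y / (1 + k_d θ_c) = 0.418 / (1 + 0.0862 × 7.62) = 0.418 / 1.657 = 0.2523.
ΔS = 583 − 8.60 = 574.4 mg/L, so the substrate removal rate is 2.66 × 574.4/1000 = 1.528 kg bCOD/d.
P_X = Y_obs · Q(S₀ − S) = 0.2523 × 1.528 = 0.3855 kg VSS/d.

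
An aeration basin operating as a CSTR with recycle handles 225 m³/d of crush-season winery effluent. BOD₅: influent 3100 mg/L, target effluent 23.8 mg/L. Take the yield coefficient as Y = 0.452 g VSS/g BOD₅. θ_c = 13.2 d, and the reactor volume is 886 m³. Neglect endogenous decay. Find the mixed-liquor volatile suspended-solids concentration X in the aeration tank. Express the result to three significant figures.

X = Y·Q·ΔS·θ_c / V = 0.452 × 225 × (3100 − 23.8) × 13.2 / 886 = 4661 mg/L.

X ≈ 4660 mg/L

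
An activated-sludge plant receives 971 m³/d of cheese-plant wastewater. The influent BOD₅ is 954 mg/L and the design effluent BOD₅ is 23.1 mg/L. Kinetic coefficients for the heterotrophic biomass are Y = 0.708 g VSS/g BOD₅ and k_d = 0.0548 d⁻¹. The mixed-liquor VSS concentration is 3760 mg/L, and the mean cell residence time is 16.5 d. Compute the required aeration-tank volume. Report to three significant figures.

Rearranging the biomass balance for a CMAS with decay, V = Y·Q·ΔS·θ_c / [X·(1+k_d θ_c)] = 0.708 × 971 × (954 − 23.1) × 16.5 / [3760 × (1 + 0.0548 × 16.5)] = 1.06×10^7 / 7160 = 1475 m³.

V ≈ 1470 m³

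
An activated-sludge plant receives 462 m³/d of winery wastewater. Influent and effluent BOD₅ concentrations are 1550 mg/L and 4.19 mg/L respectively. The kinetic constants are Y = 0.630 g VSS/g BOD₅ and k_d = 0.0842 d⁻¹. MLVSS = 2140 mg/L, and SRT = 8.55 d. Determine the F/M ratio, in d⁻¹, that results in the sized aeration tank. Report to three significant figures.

F/M ≈ 0.320 d⁻¹

Steady-state biomass mass balance: V·X·(1 + k_d·θ_c) = Y·Q·(S₀ − S)·θ_c, so V = 0.630 × 462 × (1550 − 4.19) × 8.55 / [2140 × (1 + 0.0842 × 8.55)] = 3.85×10^6 / 3681 = 1045 m³.
Food-to-microorganism ratio F/M = Q S₀ / (V X) = 462 × 1550 / (1045 × 2140) = 0.3202 d⁻¹.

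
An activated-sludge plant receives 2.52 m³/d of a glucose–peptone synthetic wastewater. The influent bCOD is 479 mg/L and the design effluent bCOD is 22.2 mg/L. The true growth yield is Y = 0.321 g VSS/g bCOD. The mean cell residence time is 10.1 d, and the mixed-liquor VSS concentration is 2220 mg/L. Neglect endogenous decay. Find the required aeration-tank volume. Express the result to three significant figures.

Biomass mass balance (decay neglected): V·X = Y·Q·(S₀ − S)·θ_c, so V = 0.321 × 2.52 × (479 − 22.2) × 10.1 / 2220 = 1.681 m³.

V ≈ 1.68 m³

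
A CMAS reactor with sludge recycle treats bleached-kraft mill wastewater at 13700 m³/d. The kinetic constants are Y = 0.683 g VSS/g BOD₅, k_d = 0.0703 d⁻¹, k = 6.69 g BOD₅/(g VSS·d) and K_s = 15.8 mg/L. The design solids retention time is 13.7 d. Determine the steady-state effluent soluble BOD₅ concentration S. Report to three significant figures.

S ≈ 0.512 mg/L

For a completely mixed reactor with recycle the Lawrence–McCarty relation gives S = K_s·(1 + k_d·θ_c) / [θ_c·(Y·k − k_d) − 1] = 15.8 × (1 + 0.0703 × 13.7) / [13.7 × (0.683 × 6.69 − 0.0703) − 1] = 31.02 / 60.64 = 0.5115 mg/L.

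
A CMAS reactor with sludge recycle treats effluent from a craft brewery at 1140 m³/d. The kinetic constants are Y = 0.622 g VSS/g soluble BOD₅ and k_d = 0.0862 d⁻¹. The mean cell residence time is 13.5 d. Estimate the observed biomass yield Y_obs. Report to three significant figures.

Correct the yield for decay: Y_obs = Y/(1 + k_d θ_c) = 0.622 / (1 + 0.0862 × 13.5) = 0.622 / 2.164 = 0.2875.

Y_obs ≈ 0.287 g VSS/g soluble BOD₅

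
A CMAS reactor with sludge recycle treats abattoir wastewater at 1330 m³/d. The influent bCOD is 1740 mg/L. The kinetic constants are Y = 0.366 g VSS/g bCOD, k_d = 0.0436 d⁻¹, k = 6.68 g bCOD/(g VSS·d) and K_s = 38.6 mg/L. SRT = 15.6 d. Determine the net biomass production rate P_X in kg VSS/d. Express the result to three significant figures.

For a completely mixed reactor with recycle the Lawrence–McCarty relation gives S = K_s·(1 + k_d·θ_c) / [θ_c·(Y·k − k_d) − 1] = 38.6 × (1 + 0.0436 × 15.6) / [15.6 × (0.366 × 6.68 − 0.0436) − 1] = 64.85 / 36.46 = 1.779 mg/L.
Correct the yield for decay: Y_obs = Y/(1 + k_d θ_c) = 0.366 / (1 + 0.0436 × 15.6) = 0.366 / 1.680 = 0.2178.
ΔS = 1740 − 1.78 = 1738 mg/L, so the substrate removal rate is 1330 × 1738/1000 = 2312 kg bCOD/d.
Net biomass production P_X = Y_obs × Q·(S₀ − S) = 0.2178 × 2312 = 503.6 kg VSS/d.

P_X ≈ 504 kg VSS/d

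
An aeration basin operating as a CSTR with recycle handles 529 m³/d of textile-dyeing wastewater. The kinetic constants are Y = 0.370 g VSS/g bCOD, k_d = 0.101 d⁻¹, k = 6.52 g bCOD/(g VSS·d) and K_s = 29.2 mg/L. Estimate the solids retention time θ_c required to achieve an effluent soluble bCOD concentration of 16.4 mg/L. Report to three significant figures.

Specific growth rate at S = 16.4 mg/L: μ = YkS/(K_s+S) = 0.370·6.52·16.4/(29.2+16.4) = 0.8676 d⁻¹.
1/θ_c = 0.8676 − 0.101 = 0.7666 d⁻¹, so θ_c = 1.304 d.

θ_c ≈ 1.30 d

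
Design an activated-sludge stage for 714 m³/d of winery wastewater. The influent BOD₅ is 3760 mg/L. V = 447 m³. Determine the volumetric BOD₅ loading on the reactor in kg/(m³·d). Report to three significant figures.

L_v = Q S₀ / V = 714 × 3760 × 10⁻³ / 447.0 = 6.006 kg/(m³·d).

L_v ≈ 6.01 kg BOD₅/(m³·d)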